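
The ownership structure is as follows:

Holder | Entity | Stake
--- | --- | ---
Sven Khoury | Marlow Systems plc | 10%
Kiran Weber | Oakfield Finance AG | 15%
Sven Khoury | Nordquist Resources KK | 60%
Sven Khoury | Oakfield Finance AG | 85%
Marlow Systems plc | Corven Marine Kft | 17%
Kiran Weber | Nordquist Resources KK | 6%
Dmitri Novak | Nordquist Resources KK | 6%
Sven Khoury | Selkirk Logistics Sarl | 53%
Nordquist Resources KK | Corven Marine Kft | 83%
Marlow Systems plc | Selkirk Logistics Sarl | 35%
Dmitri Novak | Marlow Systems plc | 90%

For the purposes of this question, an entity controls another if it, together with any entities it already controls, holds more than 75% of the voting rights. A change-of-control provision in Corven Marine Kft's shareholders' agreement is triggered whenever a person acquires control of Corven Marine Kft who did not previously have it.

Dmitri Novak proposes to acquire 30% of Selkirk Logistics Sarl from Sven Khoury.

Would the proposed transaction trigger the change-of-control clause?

No

The purchase adds only to Dmitri's holdings (Sven's stake shrinks), so Dmitri is the only person who could newly come to control Corven.
Dmitri holds 90% of Marlow, so Dmitri controls Marlow.
In Corven, Dmitri's side holds only 17%, not > 75%.
So before the transaction, Dmitri does not control Corven.
After the purchase, Dmitri holds 30% of Selkirk directly, and Sven's stake falls to 23%.
Dmitri's side now holds 35% + 30% = 65% of Selkirk, not > 75%, so Dmitri still does not control Selkirk.
After the transaction, Dmitri's side holds 17% of Corven, not > 75%, so Dmitri still does not control Corven.
No new person acquires control, so the clause is not triggered.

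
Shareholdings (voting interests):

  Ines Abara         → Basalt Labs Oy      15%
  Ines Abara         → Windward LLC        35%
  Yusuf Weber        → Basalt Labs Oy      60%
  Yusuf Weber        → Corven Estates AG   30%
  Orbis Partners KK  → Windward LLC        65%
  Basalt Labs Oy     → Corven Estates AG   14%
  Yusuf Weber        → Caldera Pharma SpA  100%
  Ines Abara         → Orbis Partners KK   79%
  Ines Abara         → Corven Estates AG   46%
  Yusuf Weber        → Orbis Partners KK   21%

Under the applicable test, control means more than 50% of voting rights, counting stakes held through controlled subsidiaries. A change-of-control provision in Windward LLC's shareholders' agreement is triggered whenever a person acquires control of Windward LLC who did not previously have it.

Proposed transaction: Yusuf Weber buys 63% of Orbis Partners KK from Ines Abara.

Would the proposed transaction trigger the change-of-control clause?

The purchase adds only to Yusuf's holdings (Ines's stake shrinks), so Yusuf is the only person who could newly come to control Windward.
Yusuf holds 60% of Basalt, so Yusuf controls Basalt.
Yusuf holds 100% of Caldera, so Yusuf controls Caldera.
Neither Yusuf nor any entity Yusuf controls holds any voting interest in Windward.
So before the transaction, Yusuf does not control Windward.
After the purchase, Yusuf's direct stake in Orbis rises to 21% + 63% = 84%, and Ines's stake falls to 16%.
Yusuf holds 84% of Orbis, so Yusuf controls Orbis.
Orbis holds 65% of Windward, so Yusuf controls Windward.
Yusuf did not control Windward before and does after, so the clause is triggered.

Yes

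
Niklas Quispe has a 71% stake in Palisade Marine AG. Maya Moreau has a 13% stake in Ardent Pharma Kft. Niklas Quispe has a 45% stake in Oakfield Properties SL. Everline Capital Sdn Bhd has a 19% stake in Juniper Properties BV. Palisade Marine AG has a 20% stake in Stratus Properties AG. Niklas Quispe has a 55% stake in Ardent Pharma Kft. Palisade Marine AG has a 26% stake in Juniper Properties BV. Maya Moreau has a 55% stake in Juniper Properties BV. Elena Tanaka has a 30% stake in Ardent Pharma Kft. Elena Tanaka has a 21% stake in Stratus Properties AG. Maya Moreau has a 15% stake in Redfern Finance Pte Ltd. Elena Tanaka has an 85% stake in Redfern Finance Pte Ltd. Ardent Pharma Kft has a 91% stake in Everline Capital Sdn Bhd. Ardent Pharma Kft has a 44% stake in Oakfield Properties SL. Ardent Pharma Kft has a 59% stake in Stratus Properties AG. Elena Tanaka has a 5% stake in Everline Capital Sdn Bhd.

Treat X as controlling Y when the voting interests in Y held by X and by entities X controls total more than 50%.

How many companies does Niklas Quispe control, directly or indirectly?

5

Niklas holds 55% of Ardent, so Niklas controls Ardent.
Ardent holds 91% of Everline, so Niklas controls Everline.
Niklas holds 71% of Palisade, so Niklas controls Palisade.
Ardent and Niklas together hold 44% + 45% = 89% of Oakfield, so Niklas controls Oakfield.
Palisade and Ardent together hold 20% + 59% = 79% of Stratus, so Niklas controls Stratus.
No other company's threshold is met.
Niklas controls 5 companies.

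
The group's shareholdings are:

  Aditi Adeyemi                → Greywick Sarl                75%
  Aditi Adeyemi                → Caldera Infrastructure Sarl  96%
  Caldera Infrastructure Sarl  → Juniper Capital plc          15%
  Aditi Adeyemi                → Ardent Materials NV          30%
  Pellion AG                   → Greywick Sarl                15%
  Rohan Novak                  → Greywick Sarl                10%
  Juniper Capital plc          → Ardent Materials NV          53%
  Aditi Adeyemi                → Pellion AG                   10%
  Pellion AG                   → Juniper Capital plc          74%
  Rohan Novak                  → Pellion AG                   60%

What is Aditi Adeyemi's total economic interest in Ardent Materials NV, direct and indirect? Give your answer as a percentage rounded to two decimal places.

41.55%

Aditi reaches Ardent along 3 paths.
Via Pellion → Juniper: 10% × 74% × 53% = 3.922%.
Via Caldera → Juniper: 96% × 15% × 53% = 7.632%.
Direct stake: 30% = 30%.
Total: 3.922% + 7.632% + 30% = 41.554%.
Rounded: 41.55%.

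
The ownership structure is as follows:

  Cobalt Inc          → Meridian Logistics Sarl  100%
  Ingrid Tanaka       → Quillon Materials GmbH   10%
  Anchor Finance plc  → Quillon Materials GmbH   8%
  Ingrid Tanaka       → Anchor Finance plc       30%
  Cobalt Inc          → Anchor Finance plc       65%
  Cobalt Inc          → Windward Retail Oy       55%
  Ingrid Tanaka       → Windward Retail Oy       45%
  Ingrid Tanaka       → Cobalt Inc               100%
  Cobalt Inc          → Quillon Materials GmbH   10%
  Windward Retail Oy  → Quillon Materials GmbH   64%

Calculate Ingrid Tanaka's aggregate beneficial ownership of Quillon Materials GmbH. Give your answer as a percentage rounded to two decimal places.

91.60%

Ingrid reaches Quillon along 6 paths.
Via Windward: 45% × 64% = 28.8%.
Via Cobalt → Windward: 100% × 55% × 64% = 35.2%.
Via Anchor: 30% × 8% = 2.4%.
Via Cobalt → Anchor: 100% × 65% × 8% = 5.2%.
Via Cobalt: 100% × 10% = 10%.
Direct stake: 10% = 10%.
Total: 28.8% + 35.2% + 2.4% + 5.2% + 10% + 10% = 91.6%.
Rounded: 91.60%.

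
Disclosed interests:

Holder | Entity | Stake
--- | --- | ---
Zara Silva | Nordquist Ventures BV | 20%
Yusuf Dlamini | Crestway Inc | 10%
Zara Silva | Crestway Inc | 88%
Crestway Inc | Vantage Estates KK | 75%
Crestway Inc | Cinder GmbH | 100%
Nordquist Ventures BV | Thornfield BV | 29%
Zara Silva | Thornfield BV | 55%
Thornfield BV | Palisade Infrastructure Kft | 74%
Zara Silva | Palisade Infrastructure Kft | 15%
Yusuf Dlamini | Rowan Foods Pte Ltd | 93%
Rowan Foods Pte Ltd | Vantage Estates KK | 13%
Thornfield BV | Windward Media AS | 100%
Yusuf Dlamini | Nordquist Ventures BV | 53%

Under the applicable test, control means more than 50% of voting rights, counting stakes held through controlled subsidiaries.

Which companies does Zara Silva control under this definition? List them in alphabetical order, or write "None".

Zara holds 88% of Crestway, so Zara controls Crestway.
Zara holds 55% of Thornfield, so Zara controls Thornfield.
Crestway holds 75% of Vantage, so Zara controls Vantage.
Thornfield and Zara together hold 74% + 15% = 89% of Palisade, so Zara controls Palisade.
Crestway holds 100% of Cinder, so Zara controls Cinder.
Thornfield holds 100% of Windward, so Zara controls Windward.
No other company's threshold is met.

Cinder GmbH, Crestway Inc, Palisade Infrastructure Kft, Thornfield BV, Vantage Estates KK, Windward Media AS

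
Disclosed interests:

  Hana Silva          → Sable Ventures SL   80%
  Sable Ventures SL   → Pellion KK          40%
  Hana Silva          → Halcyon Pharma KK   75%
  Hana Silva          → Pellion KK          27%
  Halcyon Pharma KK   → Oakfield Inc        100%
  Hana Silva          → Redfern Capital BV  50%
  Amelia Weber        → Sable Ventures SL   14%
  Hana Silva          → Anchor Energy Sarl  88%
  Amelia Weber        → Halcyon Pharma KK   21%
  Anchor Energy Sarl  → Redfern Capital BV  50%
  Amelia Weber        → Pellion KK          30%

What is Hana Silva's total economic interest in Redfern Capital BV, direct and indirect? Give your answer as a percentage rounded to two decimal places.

94.00%

Hana reaches Redfern along 2 paths.
Direct stake: 50% = 50%.
Via Anchor: 88% × 50% = 44%.
Total: 50% + 44% = 94%.
Rounded: 94.00%.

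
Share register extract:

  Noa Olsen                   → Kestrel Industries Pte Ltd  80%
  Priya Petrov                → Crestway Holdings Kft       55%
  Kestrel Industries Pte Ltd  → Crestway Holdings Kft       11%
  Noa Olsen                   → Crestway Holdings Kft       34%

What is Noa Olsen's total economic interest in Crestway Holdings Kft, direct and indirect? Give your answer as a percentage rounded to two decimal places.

Noa reaches Crestway along 2 paths.
Direct stake: 34% = 34%.
Via Kestrel: 80% × 11% = 8.8%.
Total: 34% + 8.8% = 42.8%.
Rounded: 42.80%.

42.80%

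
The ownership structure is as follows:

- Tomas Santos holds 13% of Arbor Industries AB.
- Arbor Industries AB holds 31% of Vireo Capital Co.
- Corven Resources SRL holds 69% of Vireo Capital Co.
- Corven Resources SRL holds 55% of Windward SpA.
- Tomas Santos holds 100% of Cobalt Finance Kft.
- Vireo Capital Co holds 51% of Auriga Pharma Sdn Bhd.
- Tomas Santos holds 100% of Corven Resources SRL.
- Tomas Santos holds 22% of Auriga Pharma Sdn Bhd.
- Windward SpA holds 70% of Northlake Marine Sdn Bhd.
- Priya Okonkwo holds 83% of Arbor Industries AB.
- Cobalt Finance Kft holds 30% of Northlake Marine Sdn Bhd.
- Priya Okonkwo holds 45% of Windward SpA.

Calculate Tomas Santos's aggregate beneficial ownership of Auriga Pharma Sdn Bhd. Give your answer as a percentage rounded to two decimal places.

59.25%

Tomas reaches Auriga along 3 paths.
Via Corven → Vireo: 100% × 69% × 51% = 35.19%.
Via Arbor → Vireo: 13% × 31% × 51% = 2.0553%.
Direct stake: 22% = 22%.
Total: 35.19% + 2.0553% + 22% = 59.2453%.
Rounded: 59.25%.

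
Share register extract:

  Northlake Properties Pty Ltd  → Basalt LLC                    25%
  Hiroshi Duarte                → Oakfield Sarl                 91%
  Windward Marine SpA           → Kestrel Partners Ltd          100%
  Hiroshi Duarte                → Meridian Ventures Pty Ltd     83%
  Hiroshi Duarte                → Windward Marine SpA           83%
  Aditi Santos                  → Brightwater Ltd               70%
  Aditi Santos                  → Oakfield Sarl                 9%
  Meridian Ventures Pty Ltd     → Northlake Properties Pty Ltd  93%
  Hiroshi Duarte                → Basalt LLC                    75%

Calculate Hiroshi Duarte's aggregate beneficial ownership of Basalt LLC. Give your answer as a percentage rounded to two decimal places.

Hiroshi reaches Basalt along 2 paths.
Direct stake: 75% = 75%.
Via Meridian → Northlake: 83% × 93% × 25% = 19.2975%.
Total: 75% + 19.2975% = 94.2975%.
Rounded: 94.30%.

94.30%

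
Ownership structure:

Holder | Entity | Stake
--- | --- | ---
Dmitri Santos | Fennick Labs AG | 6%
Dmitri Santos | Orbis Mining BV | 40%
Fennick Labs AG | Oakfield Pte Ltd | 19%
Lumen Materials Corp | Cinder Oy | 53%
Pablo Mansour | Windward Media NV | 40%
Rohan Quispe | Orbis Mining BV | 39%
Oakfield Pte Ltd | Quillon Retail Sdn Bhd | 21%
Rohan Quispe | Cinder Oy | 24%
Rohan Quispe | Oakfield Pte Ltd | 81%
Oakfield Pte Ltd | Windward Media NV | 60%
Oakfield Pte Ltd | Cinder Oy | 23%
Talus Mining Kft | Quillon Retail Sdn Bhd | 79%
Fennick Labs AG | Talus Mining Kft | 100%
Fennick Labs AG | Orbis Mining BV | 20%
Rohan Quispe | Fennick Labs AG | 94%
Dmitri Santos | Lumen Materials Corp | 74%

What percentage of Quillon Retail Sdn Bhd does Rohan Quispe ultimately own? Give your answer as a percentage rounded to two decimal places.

Rohan reaches Quillon along 3 paths.
Via Fennick → Talus: 94% × 100% × 79% = 74.26%.
Via Oakfield: 81% × 21% = 17.01%.
Via Fennick → Oakfield: 94% × 19% × 21% = 3.7506%.
Total: 74.26% + 17.01% + 3.7506% = 95.0206%.
Rounded: 95.02%.

95.02%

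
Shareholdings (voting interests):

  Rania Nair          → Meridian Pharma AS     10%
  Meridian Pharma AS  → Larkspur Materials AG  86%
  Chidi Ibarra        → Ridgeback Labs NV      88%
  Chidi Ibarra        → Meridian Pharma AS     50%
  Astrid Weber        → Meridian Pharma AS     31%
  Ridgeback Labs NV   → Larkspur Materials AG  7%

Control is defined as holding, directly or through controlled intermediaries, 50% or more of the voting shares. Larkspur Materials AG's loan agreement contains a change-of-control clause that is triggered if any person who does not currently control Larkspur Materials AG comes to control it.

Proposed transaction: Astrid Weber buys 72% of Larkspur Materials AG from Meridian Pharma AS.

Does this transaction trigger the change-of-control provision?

The purchase adds only to Astrid's holdings (Meridian's stake shrinks), so Astrid is the only person who could newly come to control Larkspur.
Astrid's largest direct stake is 31% in Meridian, which does not meet the threshold, so Astrid controls no company.
Neither Astrid nor any entity Astrid controls holds any voting interest in Larkspur.
So before the transaction, Astrid does not control Larkspur.
After the purchase, Astrid holds 72% of Larkspur directly, and Meridian's stake falls to 14%.
Astrid holds 72% of Larkspur, so Astrid controls Larkspur.
Astrid did not control Larkspur before and does after, so the clause is triggered.

Yes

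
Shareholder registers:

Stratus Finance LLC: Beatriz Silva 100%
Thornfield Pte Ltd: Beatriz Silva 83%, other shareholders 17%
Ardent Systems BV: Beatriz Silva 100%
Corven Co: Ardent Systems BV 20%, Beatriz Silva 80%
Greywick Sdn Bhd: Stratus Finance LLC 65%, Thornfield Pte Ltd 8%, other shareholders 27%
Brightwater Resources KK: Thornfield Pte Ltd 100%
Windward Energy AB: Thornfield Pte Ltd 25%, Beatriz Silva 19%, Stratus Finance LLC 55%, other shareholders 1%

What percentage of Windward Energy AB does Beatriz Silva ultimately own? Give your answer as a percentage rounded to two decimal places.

94.75%

Beatriz reaches Windward along 3 paths.
Via Thornfield: 83% × 25% = 20.75%.
Direct stake: 19% = 19%.
Via Stratus: 100% × 55% = 55%.
Total: 20.75% + 19% + 55% = 94.75%.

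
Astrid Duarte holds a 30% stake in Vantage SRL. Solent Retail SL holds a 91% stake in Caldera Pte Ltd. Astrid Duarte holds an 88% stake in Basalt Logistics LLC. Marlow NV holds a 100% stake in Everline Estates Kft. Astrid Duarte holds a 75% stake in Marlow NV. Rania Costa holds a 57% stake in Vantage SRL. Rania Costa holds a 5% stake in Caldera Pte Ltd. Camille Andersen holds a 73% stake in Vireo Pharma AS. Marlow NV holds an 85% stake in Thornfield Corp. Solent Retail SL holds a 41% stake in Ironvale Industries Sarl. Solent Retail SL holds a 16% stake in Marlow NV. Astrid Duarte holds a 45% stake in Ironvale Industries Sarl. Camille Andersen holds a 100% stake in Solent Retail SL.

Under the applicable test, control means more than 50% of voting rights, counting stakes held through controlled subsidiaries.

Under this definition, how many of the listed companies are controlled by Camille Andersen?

3

Camille holds 73% of Vireo, so Camille controls Vireo.
Camille holds 100% of Solent, so Camille controls Solent.
Solent holds 91% of Caldera, so Camille controls Caldera.
No other company's threshold is met.
Camille controls 3 companies.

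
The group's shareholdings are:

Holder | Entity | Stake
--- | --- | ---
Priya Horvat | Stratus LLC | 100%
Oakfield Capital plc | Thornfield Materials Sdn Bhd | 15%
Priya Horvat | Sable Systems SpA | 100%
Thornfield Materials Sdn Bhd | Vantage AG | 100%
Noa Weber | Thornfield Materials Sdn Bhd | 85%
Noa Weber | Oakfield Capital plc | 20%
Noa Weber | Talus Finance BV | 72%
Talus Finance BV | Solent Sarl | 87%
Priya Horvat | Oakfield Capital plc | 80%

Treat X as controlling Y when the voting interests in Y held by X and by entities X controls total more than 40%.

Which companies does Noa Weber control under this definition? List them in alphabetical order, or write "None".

Solent Sarl, Talus Finance BV, Thornfield Materials Sdn Bhd, Vantage AG

Noa holds 72% of Talus, so Noa controls Talus.
Talus holds 87% of Solent, so Noa controls Solent.
Noa holds 85% of Thornfield, so Noa controls Thornfield.
Thornfield holds 100% of Vantage, so Noa controls Vantage.
No other company's threshold is met.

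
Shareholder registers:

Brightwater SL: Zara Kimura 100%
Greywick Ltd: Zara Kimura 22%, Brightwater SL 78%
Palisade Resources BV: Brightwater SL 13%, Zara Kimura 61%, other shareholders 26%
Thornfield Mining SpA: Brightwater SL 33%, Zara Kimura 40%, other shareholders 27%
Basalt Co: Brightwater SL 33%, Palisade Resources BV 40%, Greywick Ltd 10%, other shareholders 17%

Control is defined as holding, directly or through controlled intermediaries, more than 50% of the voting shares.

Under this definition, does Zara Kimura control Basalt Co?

Yes

Zara holds 100% of Brightwater, so Zara controls Brightwater.
Zara and Brightwater together hold 22% + 78% = 100% of Greywick, so Zara controls Greywick.
Brightwater and Zara together hold 13% + 61% = 74% of Palisade, so Zara controls Palisade.
Brightwater and Palisade and Greywick together hold 33% + 40% + 10% = 83% of Basalt, so Zara controls Basalt.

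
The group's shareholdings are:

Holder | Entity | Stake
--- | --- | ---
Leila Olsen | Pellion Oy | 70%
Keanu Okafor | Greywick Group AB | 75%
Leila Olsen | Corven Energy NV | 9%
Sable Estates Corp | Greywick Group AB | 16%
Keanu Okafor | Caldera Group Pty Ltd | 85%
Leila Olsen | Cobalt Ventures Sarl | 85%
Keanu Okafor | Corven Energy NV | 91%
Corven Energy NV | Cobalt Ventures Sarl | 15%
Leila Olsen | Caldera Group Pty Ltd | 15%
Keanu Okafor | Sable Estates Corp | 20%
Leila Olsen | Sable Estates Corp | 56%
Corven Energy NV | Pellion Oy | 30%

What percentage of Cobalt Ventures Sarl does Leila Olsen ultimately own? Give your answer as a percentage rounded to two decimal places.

Leila reaches Cobalt along 2 paths.
Direct stake: 85% = 85%.
Via Corven: 9% × 15% = 1.35%.
Total: 85% + 1.35% = 86.35%.

86.35%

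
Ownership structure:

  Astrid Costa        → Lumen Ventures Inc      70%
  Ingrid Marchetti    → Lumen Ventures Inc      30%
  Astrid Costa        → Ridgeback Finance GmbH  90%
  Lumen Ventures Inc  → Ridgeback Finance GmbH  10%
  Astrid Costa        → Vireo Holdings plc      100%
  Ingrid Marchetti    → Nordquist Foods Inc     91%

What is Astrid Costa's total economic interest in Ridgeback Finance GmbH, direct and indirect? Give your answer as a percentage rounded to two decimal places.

Astrid reaches Ridgeback along 2 paths.
Direct stake: 90% = 90%.
Via Lumen: 70% × 10% = 7%.
Total: 90% + 7% = 97%.
Rounded: 97.00%.

97.00%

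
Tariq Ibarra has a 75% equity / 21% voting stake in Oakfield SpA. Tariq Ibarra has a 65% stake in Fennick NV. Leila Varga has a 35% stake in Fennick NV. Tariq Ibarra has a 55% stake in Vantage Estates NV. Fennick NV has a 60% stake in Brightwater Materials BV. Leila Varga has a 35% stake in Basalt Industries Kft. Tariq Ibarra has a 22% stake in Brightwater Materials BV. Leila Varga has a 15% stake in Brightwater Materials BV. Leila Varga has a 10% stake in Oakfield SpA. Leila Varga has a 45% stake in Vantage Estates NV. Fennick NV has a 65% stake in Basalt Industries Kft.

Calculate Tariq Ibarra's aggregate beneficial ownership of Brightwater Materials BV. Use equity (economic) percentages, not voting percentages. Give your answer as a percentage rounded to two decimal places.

Tariq reaches Brightwater along 2 paths.
Via Fennick: 65% × 60% = 39%.
Direct stake: 22% = 22%.
Total: 39% + 22% = 61%.
Rounded: 61.00%.

61.00%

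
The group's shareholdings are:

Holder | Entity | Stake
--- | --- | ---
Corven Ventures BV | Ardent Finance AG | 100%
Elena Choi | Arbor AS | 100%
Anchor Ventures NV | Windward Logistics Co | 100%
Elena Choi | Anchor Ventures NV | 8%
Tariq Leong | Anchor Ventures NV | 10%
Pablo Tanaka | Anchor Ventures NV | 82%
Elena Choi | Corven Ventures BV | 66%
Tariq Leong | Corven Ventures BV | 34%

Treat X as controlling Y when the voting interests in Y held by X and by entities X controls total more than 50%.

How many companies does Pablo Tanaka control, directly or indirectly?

2

Pablo holds 82% of Anchor, so Pablo controls Anchor.
Anchor holds 100% of Windward, so Pablo controls Windward.
No other company's threshold is met.
Pablo controls 2 companies.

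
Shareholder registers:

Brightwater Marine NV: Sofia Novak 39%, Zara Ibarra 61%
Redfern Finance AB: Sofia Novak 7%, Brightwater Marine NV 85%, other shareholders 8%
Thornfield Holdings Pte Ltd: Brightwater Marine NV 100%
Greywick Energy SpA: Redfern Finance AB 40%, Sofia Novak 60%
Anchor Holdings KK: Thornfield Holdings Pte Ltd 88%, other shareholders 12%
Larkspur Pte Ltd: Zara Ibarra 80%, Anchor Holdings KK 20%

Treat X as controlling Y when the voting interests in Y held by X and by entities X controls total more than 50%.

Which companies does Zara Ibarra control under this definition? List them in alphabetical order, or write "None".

Zara holds 61% of Brightwater, so Zara controls Brightwater.
Brightwater holds 85% of Redfern, so Zara controls Redfern.
Brightwater holds 100% of Thornfield, so Zara controls Thornfield.
Thornfield holds 88% of Anchor, so Zara controls Anchor.
Zara and Anchor together hold 80% + 20% = 100% of Larkspur, so Zara controls Larkspur.
No other company's threshold is met.

Anchor Holdings KK, Brightwater Marine NV, Larkspur Pte Ltd, Redfern Finance AB, Thornfield Holdings Pte Ltd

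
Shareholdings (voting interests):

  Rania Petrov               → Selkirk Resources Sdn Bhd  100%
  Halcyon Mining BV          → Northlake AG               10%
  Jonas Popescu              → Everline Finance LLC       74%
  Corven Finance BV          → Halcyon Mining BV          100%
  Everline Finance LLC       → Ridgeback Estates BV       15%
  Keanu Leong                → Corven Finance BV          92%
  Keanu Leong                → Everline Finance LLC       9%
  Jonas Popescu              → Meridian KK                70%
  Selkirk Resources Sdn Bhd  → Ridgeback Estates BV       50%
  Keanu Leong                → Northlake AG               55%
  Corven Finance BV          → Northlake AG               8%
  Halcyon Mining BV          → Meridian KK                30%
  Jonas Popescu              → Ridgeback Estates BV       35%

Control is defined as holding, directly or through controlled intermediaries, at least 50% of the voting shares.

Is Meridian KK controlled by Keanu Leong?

No

Keanu holds 92% of Corven, so Keanu controls Corven.
Corven holds 100% of Halcyon, so Keanu controls Halcyon.
Corven and Halcyon and Keanu together hold 8% + 10% + 55% = 73% of Northlake, so Keanu controls Northlake.
In Meridian, Keanu's side holds only 30%, not ≥ 50%.
So Keanu does not control Meridian.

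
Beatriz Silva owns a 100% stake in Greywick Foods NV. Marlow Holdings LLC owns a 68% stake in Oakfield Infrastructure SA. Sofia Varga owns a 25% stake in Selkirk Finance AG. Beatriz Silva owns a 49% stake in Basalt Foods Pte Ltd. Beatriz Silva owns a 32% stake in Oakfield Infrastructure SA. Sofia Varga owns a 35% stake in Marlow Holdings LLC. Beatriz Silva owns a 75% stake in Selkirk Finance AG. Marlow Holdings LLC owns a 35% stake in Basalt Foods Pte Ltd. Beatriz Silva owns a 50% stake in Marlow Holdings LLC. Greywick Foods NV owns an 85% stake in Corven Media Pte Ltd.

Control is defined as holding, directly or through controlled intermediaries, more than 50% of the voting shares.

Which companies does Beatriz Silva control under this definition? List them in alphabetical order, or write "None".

Corven Media Pte Ltd, Greywick Foods NV, Selkirk Finance AG

Beatriz holds 75% of Selkirk, so Beatriz controls Selkirk.
Beatriz holds 100% of Greywick, so Beatriz controls Greywick.
Greywick holds 85% of Corven, so Beatriz controls Corven.
No other company's threshold is met.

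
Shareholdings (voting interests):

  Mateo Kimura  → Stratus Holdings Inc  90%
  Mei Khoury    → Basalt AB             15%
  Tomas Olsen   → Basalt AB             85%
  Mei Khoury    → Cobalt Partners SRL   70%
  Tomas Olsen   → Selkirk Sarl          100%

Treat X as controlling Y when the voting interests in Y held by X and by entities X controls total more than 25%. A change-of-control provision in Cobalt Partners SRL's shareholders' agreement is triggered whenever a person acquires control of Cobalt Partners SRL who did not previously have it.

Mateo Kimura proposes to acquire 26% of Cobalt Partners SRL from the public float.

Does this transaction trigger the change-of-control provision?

The purchase changes only Mateo's holdings, so Mateo is the only person who could newly come to control Cobalt.
Mateo holds 90% of Stratus, so Mateo controls Stratus.
Neither Mateo nor any entity Mateo controls holds any voting interest in Cobalt.
So before the transaction, Mateo does not control Cobalt.
After the purchase, Mateo holds 26% of Cobalt directly.
Mateo holds 26% of Cobalt, so Mateo controls Cobalt.
Mateo did not control Cobalt before and does after, so the clause is triggered.

Yes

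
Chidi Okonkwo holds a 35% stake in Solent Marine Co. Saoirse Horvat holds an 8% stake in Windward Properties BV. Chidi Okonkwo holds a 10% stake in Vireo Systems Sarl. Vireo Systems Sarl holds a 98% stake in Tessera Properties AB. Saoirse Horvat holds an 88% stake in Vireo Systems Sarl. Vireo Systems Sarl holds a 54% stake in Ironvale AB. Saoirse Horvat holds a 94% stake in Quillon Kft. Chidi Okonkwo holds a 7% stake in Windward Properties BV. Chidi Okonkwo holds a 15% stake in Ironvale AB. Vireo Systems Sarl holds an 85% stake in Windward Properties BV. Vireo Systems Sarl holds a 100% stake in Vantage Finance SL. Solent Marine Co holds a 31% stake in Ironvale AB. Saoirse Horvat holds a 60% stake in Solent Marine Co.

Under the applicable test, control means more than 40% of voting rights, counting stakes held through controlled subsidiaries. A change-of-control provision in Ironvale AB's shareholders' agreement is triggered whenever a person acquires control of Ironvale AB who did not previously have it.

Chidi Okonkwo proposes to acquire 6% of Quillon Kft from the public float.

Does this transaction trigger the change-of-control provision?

The purchase changes only Chidi's holdings, so Chidi is the only person who could newly come to control Ironvale.
Chidi's largest direct stake is 35% in Solent, which does not meet the threshold, so Chidi controls no company.
In Ironvale, Chidi's side holds only 15%, not > 40%.
So before the transaction, Chidi does not control Ironvale.
After the purchase, Chidi holds 6% of Quillon directly.
Chidi's side now holds 6% of Quillon, not > 40%, so Chidi still does not control Quillon.
After the transaction, Chidi's side holds 15% of Ironvale, not > 40%, so Chidi still does not control Ironvale.
No new person acquires control, so the clause is not triggered.

No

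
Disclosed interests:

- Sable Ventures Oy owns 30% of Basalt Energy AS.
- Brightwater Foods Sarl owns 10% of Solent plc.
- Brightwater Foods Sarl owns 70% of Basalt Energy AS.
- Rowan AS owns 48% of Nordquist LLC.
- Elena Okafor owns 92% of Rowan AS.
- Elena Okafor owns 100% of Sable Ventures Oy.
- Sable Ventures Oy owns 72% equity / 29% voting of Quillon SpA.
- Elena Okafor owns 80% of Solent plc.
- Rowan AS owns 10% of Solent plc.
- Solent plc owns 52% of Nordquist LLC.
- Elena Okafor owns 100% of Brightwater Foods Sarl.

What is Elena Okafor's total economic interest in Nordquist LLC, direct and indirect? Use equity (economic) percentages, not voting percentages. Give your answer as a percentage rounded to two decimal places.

95.74%

Elena reaches Nordquist along 4 paths.
Via Rowan: 92% × 48% = 44.16%.
Via Rowan → Solent: 92% × 10% × 52% = 4.784%.
Via Solent: 80% × 52% = 41.6%.
Via Brightwater → Solent: 100% × 10% × 52% = 5.2%.
Total: 44.16% + 4.784% + 41.6% + 5.2% = 95.744%.
Rounded: 95.74%.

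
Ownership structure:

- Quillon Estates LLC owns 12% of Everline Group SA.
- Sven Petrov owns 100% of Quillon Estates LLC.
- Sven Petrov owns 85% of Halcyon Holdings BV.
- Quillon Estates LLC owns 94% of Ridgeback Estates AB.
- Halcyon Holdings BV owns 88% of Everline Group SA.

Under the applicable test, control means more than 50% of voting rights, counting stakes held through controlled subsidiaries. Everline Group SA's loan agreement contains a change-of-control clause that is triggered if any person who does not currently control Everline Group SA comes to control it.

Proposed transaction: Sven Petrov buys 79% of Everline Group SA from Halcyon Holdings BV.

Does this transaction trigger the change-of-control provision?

The purchase adds only to Sven's holdings (Halcyon's stake shrinks), so Sven is the only person who could newly come to control Everline.
Sven holds 85% of Halcyon, so Sven controls Halcyon.
Sven holds 100% of Quillon, so Sven controls Quillon.
Quillon and Halcyon together hold 12% + 88% = 100% of Everline, so Sven controls Everline.
So Sven already controls Everline before the transaction.
After the purchase, Sven holds 79% of Everline directly, and Halcyon's stake falls to 9%.
Sven controlled Everline already, so this is not a new person acquiring control; every other person's position is unchanged or reduced.
No new person acquires control, so the clause is not triggered.

No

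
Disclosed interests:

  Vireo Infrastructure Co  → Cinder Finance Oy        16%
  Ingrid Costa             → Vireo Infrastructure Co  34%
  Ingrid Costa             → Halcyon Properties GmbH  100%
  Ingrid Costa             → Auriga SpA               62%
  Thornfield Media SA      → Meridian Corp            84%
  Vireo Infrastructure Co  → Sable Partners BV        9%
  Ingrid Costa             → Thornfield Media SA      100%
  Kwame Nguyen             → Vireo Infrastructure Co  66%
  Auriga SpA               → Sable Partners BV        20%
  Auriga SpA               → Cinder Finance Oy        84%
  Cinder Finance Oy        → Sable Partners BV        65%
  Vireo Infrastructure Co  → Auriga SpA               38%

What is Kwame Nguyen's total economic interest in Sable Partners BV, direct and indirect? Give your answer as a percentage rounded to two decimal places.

31.51%

Kwame reaches Sable along 4 paths.
Via Vireo: 66% × 9% = 5.94%.
Via Vireo → Auriga: 66% × 38% × 20% = 5.016%.
Via Vireo → Auriga → Cinder: 66% × 38% × 84% × 65% = 13.69368%.
Via Vireo → Cinder: 66% × 16% × 65% = 6.864%.
Total: 5.94% + 5.016% + 13.69368% + 6.864% = 31.51368%.
Rounded: 31.51%.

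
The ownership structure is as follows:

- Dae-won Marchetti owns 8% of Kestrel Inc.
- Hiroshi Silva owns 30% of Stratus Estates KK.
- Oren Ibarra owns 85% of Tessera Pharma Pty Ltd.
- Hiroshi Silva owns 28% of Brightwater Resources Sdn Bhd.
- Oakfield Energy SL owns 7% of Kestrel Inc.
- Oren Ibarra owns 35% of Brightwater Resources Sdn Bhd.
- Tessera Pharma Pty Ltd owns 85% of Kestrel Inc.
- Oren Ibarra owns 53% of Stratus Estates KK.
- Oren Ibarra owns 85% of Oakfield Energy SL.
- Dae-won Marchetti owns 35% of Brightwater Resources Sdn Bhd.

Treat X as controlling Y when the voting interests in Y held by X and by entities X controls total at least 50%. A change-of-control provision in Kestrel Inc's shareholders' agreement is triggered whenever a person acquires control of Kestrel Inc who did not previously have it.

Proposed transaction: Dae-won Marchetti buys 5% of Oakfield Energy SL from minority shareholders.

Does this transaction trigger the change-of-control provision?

No

The purchase changes only Dae-won's holdings, so Dae-won is the only person who could newly come to control Kestrel.
Dae-won's largest direct stake is 35% in Brightwater, which does not meet the threshold, so Dae-won controls no company.
In Kestrel, Dae-won's side holds only 8%, not ≥ 50%.
So before the transaction, Dae-won does not control Kestrel.
After the purchase, Dae-won holds 5% of Oakfield directly.
Dae-won's side now holds 5% of Oakfield, not ≥ 50%, so Dae-won still does not control Oakfield.
After the transaction, Dae-won's side holds 8% of Kestrel, not ≥ 50%, so Dae-won still does not control Kestrel.
No new person acquires control, so the clause is not triggered.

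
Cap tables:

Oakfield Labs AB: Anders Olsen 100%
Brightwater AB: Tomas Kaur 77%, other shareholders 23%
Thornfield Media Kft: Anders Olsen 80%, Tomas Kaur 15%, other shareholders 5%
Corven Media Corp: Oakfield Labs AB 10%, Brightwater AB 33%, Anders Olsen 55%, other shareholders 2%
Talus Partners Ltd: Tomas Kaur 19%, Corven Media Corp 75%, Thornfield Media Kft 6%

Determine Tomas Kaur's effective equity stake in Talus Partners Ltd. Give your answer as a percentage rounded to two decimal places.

Tomas reaches Talus along 3 paths.
Direct stake: 19% = 19%.
Via Brightwater → Corven: 77% × 33% × 75% = 19.0575%.
Via Thornfield: 15% × 6% = 0.9%.
Total: 19% + 19.0575% + 0.9% = 38.9575%.
Rounded: 38.96%.

38.96%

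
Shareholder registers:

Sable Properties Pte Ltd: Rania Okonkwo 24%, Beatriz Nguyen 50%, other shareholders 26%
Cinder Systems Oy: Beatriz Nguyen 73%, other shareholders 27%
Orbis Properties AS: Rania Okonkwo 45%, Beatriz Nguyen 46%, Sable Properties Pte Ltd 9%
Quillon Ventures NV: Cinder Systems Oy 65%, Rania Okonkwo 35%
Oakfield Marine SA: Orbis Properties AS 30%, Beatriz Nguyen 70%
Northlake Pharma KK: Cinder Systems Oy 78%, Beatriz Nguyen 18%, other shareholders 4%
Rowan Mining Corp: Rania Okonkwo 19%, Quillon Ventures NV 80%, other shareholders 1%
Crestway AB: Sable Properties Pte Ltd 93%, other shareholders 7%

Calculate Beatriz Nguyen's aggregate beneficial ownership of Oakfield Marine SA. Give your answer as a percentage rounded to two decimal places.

85.15%

Beatriz reaches Oakfield along 3 paths.
Via Orbis: 46% × 30% = 13.8%.
Via Sable → Orbis: 50% × 9% × 30% = 1.35%.
Direct stake: 70% = 70%.
Total: 13.8% + 1.35% + 70% = 85.15%.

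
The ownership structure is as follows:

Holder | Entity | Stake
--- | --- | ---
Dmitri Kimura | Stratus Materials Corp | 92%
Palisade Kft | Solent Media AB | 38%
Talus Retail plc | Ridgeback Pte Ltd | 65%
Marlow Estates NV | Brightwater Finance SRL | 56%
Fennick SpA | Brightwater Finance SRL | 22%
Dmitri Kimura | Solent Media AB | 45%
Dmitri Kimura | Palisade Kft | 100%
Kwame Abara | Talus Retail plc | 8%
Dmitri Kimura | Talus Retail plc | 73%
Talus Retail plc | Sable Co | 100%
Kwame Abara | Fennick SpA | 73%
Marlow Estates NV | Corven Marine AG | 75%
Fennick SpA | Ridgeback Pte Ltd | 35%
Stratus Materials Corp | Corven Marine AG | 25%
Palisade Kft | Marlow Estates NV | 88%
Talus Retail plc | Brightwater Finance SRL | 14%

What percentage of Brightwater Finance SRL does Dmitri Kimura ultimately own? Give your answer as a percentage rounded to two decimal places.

Dmitri reaches Brightwater along 2 paths.
Via Talus: 73% × 14% = 10.22%.
Via Palisade → Marlow: 100% × 88% × 56% = 49.28%.
Total: 10.22% + 49.28% = 59.5%.
Rounded: 59.50%.

59.50%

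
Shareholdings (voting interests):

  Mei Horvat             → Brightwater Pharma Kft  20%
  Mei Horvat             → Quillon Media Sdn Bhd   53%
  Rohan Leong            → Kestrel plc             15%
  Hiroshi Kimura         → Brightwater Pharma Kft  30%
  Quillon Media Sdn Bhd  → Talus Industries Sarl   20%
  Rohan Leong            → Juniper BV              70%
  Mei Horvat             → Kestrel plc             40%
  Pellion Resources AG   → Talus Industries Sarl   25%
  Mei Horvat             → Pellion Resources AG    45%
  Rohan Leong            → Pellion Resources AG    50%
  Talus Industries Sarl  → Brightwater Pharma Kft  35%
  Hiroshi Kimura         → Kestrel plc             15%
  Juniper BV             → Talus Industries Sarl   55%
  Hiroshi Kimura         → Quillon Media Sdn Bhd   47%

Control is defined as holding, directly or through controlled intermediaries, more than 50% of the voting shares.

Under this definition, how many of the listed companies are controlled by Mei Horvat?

1

Mei holds 53% of Quillon, so Mei controls Quillon.
No other company's threshold is met.
Mei controls 1 company.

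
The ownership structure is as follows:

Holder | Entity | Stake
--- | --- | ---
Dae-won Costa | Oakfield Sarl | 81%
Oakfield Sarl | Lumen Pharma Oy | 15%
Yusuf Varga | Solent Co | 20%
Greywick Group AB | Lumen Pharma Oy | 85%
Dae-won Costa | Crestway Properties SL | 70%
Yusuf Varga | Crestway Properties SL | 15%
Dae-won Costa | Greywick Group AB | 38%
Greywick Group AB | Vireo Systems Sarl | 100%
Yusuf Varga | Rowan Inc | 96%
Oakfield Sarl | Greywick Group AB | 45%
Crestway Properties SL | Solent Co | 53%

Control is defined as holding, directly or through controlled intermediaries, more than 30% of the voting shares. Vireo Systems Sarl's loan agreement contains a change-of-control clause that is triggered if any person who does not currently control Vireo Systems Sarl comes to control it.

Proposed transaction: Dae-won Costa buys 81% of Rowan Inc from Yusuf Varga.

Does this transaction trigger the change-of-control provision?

No

The purchase adds only to Dae-won's holdings (Yusuf's stake shrinks), so Dae-won is the only person who could newly come to control Vireo.
Dae-won holds 81% of Oakfield, so Dae-won controls Oakfield.
Dae-won and Oakfield together hold 38% + 45% = 83% of Greywick, so Dae-won controls Greywick.
Greywick holds 100% of Vireo, so Dae-won controls Vireo.
So Dae-won already controls Vireo before the transaction.
After the purchase, Dae-won holds 81% of Rowan directly, and Yusuf's stake falls to 15%.
Dae-won controlled Vireo already, so this is not a new person acquiring control; every other person's position is unchanged or reduced.
No new person acquires control, so the clause is not triggered.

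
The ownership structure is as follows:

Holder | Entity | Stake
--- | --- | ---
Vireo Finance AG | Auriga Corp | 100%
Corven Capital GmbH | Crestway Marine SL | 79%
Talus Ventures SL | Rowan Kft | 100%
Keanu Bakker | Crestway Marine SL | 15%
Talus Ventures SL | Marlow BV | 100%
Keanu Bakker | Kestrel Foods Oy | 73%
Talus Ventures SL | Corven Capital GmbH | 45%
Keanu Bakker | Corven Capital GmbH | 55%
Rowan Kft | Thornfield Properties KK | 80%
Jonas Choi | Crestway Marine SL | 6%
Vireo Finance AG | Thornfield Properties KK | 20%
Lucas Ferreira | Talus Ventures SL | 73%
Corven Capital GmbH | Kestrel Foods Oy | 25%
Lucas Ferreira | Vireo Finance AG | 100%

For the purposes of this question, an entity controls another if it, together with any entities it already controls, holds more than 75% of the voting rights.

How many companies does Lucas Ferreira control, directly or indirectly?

Lucas holds 100% of Vireo, so Lucas controls Vireo.
Vireo holds 100% of Auriga, so Lucas controls Auriga.
No other company's threshold is met.
Lucas controls 2 companies.

2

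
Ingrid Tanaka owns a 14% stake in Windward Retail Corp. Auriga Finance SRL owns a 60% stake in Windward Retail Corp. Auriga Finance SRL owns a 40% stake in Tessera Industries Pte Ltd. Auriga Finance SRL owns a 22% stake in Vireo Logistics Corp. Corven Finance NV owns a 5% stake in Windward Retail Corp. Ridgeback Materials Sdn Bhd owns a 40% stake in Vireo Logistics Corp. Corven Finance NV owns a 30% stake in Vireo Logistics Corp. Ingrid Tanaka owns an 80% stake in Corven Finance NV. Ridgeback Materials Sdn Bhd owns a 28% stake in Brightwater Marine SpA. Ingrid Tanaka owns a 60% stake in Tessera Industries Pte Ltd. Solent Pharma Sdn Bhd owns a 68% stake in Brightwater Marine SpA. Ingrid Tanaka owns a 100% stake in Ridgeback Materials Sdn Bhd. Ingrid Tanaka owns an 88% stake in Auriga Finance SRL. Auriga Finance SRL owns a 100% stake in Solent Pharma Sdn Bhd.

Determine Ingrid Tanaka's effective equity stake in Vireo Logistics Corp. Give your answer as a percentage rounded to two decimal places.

83.36%

Ingrid reaches Vireo along 3 paths.
Via Corven: 80% × 30% = 24%.
Via Auriga: 88% × 22% = 19.36%.
Via Ridgeback: 100% × 40% = 40%.
Total: 24% + 19.36% + 40% = 83.36%.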